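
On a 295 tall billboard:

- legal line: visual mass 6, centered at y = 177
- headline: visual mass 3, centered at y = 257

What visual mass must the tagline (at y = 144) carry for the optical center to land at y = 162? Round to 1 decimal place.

w ≈ 20.8

Fixed elements: Σw = 6 + 3 = 9, Σw·y = 6·177 + 3·257 = 1833.
Balance at y = 162 requires (1833 + w·144) / (9 + w) = 162.
Solving: w = (162·9 − 1833) / (144 − 162) = -375 / -18 ≈ 20.83.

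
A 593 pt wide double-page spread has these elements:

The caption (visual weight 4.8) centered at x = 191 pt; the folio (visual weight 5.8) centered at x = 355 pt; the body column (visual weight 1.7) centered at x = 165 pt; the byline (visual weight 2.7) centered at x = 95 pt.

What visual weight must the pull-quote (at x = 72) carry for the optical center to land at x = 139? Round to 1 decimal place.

w ≈ 21.3

Fixed elements: Σw = 4.8 + 5.8 + 1.7 + 2.7 = 15.0, Σw·x = 4.8·191 + 5.8·355 + 1.7·165 + 2.7·95 = 3512.8.
For the centroid to hit 139: (3512.8 + w·72) / (15.0 + w) = 139.
Rearranging, w·(72 − 139) = 139·15.0 − 3512.8 = -1427.8, so w ≈ -1427.8/-67 = 21.31.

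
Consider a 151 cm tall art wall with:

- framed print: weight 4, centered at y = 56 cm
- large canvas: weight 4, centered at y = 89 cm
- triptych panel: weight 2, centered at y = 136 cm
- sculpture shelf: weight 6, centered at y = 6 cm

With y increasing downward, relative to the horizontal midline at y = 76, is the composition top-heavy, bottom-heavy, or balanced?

Weights sum to 4 + 4 + 2 + 6 = 16.
y-moment: 4·56 + 4·89 + 2·136 + 6·6 = 888; centroid 888/16 ≈ 55.50.
55.5 lies above (smaller y than) the midline 76, so the layout is top-heavy.

top-heavy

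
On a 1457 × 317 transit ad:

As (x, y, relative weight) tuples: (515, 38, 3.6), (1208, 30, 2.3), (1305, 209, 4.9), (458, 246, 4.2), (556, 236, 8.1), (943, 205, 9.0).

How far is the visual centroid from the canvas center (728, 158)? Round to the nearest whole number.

Total weight = 3.6 + 2.3 + 4.9 + 4.2 + 8.1 + 9.0 = 32.1.
Σw·x = 3.6·515 + 2.3·1208 + 4.9·1305 + 4.2·458 + 8.1·556 + 9.0·943 = 25941.1, so x̄ = 25941.1/32.1 ≈ 808.13.
Σw·y = 3.6·38 + 2.3·30 + 4.9·209 + 4.2·246 + 8.1·236 + 9.0·205 = 6019.7, so ȳ = 6019.7/32.1 ≈ 187.53.
From (728, 158): dx = 80.13, dy = 29.53, so the distance is √(dx²+dy²) ≈ 85.40.

≈ 85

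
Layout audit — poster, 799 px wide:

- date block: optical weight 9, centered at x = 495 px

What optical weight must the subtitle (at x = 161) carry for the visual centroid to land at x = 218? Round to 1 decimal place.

Known: weight 9 with moment 9·495 = 4455.
Balance at x = 218 requires (4455 + w·161) / (9 + w) = 218.
Rearranging, w·(161 − 218) = 218·9 − 4455 = -2493, so w ≈ -2493/-57 = 43.74.

w ≈ 43.7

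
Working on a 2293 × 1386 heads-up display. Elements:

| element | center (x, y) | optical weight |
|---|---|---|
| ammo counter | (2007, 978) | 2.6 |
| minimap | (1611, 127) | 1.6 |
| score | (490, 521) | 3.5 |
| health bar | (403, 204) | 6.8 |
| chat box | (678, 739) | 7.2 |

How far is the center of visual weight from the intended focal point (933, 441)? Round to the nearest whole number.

Weights sum to 2.6 + 1.6 + 3.5 + 6.8 + 7.2 = 21.7.
x: (2.6·2007 + 1.6·1611 + 3.5·490 + 6.8·403 + 7.2·678) / 21.7 = 17132.8 / 21.7 ≈ 789.53
y: (2.6·978 + 1.6·127 + 3.5·521 + 6.8·204 + 7.2·739) / 21.7 = 11277.5 / 21.7 ≈ 519.70
Offset from (933, 441): Δx ≈ -143.47, Δy ≈ 78.70; distance = √(Δx² + Δy²) ≈ 163.64.

≈ 164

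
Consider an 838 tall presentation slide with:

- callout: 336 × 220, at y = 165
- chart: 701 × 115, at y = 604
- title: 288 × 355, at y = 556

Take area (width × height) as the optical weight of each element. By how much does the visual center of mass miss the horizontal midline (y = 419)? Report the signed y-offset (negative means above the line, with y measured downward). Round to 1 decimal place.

Taking area as weight: callout 336·220 = 73920, chart 701·115 = 80615, title 288·355 = 102240. Sum 256775.
y-moment: 73920·165 + 80615·604 + 102240·556 = 117733700; centroid 117733700/256775 ≈ 458.51.
Against y = 419, that's 458.51 − 419 = 39.51.

≈ 39.5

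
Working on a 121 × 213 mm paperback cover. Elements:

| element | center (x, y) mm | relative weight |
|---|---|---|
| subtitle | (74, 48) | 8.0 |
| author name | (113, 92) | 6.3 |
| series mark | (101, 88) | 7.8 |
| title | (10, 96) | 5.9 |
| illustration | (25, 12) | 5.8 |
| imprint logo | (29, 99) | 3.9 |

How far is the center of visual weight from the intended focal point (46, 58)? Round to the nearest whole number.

Σw = 8.0 + 6.3 + 7.8 + 5.9 + 5.8 + 3.9 = 37.7.
Σw·x = 2408.8; x̄ = 2408.8/37.7 ≈ 63.89.
Σw·y = 2672.1; ȳ = 2672.1/37.7 ≈ 70.88.
Relative to (46, 58): Δ = (17.89, 12.88); |Δ| = √(17.89² + 12.88²) ≈ 22.05.

≈ 22 mm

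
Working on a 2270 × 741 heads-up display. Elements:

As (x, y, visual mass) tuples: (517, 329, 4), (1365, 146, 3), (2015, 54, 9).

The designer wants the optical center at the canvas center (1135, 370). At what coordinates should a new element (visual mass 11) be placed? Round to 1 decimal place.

After adding the new element, total weight = 4 + 3 + 9 + 11 = 27.
x: need Σw·x = 27·1135 = 30645. Existing = 4·517 + 3·1365 + 9·2015 = 24298. Remainder 6347 / 11 ≈ 577.00.
y: need Σw·y = 27·370 = 9990. Existing = 4·329 + 3·146 + 9·54 = 2240. Remainder 7750 / 11 ≈ 704.55.

(577.0, 704.5)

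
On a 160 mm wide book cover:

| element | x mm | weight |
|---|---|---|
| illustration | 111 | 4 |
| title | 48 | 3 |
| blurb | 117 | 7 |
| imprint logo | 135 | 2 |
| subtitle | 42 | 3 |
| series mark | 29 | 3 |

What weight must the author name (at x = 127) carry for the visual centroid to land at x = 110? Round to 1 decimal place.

w ≈ 31.2

Known weights sum to 4 + 3 + 7 + 2 + 3 + 3 = 22; their moment is 4·111 + 3·48 + 7·117 + 2·135 + 3·42 + 3·29 = 1890.
Balance at x = 110 requires (1890 + w·127) / (22 + w) = 110.
Rearranging, w·(127 − 110) = 110·22 − 1890 = 530, so w ≈ 530/17 = 31.18.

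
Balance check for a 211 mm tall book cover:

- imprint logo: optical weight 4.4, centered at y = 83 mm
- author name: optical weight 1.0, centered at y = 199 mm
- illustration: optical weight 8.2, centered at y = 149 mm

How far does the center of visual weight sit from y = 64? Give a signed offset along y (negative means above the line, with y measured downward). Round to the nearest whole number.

≈ 67 mm

Weights sum to 4.4 + 1.0 + 8.2 = 13.6.
y: (4.4·83 + 1.0·199 + 8.2·149) / 13.6 = 1786.0 / 13.6 ≈ 131.32
Against y = 64, that's 131.32 − 64 = 67.32.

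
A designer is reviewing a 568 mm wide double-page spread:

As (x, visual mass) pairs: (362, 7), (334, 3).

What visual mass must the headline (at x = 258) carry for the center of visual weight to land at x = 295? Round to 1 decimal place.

Existing Σw = 10 (7 + 3); existing moment 7·362 + 3·334 = 3536.
For the centroid to hit 295: (3536 + w·258) / (10 + w) = 295.
So w = (295·10 − 3536)/(258 − 295) = -586/-37 ≈ 15.84.

w ≈ 15.8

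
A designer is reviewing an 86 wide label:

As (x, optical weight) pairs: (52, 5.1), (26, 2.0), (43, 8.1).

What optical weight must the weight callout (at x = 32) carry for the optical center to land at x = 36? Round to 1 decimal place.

Known weights sum to 5.1 + 2.0 + 8.1 = 15.2; their moment is 5.1·52 + 2.0·26 + 8.1·43 = 665.5.
For the centroid to hit 36: (665.5 + w·32) / (15.2 + w) = 36.
Solving: w = (36·15.2 − 665.5) / (32 − 36) = -118.3 / -4 ≈ 29.58.

w ≈ 29.6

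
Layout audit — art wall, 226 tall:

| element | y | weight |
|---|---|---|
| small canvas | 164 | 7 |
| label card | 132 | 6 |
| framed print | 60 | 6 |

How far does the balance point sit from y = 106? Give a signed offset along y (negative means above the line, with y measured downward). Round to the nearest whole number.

≈ 15

Weights sum to 7 + 6 + 6 = 19.
y: (7·164 + 6·132 + 6·60) / 19 = 2300 / 19 ≈ 121.05
Offset from y = 106: 121.05 − 106 ≈ 15.05.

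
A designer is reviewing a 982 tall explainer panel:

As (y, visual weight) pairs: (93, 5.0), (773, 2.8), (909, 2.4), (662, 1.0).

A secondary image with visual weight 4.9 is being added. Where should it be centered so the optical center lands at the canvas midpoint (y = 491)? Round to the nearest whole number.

With the secondary image, Σw becomes 5.0 + 2.8 + 2.4 + 1.0 + 4.9 = 16.1.
Along y: (5473.0 + 4.9·y) / 16.1 = 491 (existing moment 5.0·93 + 2.8·773 + 2.4·909 + 1.0·662 = 5473.0) ⇒ y = (7905.1 − 5473.0) / 4.9 ≈ 496.35.

y ≈ 496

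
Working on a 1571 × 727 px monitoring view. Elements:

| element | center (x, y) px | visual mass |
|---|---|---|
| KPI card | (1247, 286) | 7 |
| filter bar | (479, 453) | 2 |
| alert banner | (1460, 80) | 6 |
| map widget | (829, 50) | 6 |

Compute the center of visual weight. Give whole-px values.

(1115, 176)

Total weight = 7 + 2 + 6 + 6 = 21.
Σw·x = 7·1247 + 2·479 + 6·1460 + 6·829 = 23421, so x̄ = 23421/21 ≈ 1115.29.
Σw·y = 7·286 + 2·453 + 6·80 + 6·50 = 3688, so ȳ = 3688/21 ≈ 175.62.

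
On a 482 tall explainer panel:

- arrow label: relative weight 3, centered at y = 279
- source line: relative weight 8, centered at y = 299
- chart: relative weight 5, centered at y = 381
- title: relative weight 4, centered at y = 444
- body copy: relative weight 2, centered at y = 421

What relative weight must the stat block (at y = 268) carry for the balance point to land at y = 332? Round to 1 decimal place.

Known weights sum to 3 + 8 + 5 + 4 + 2 = 22; their moment is 3·279 + 8·299 + 5·381 + 4·444 + 2·421 = 7752.
Set Σw·y/Σw = 332: (7752 + 268w) = 332·(22 + w).
So w = (332·22 − 7752)/(268 − 332) = -448/-64 ≈ 7.00.

w ≈ 7.0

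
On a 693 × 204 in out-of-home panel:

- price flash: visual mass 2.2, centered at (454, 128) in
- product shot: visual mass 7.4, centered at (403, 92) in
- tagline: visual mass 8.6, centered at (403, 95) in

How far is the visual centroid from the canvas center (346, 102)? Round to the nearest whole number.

≈ 63 in

Weights sum to 2.2 + 7.4 + 8.6 = 18.2.
x: (2.2·454 + 7.4·403 + 8.6·403) / 18.2 = 7446.8 / 18.2 ≈ 409.16
y: (2.2·128 + 7.4·92 + 8.6·95) / 18.2 = 1779.4 / 18.2 ≈ 97.77
Relative to (346, 102): Δ = (63.16, -4.23); |Δ| = √(63.16² + -4.23²) ≈ 63.31.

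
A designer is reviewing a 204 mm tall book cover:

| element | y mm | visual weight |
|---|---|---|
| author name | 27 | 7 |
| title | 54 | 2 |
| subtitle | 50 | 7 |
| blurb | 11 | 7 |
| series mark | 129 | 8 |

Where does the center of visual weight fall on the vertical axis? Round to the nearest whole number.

y ≈ 57

Σw = 7 + 2 + 7 + 7 + 8 = 31.
y-moment: 7·27 + 2·54 + 7·50 + 7·11 + 8·129 = 1756; centroid 1756/31 ≈ 56.65.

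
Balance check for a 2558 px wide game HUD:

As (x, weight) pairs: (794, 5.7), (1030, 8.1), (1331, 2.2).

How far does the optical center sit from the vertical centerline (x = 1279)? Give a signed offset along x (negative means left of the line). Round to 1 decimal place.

Weights sum to 5.7 + 8.1 + 2.2 = 16.0.
x-moment: 5.7·794 + 8.1·1030 + 2.2·1331 = 15797.0; centroid 15797.0/16.0 ≈ 987.31.
Against x = 1279, that's 987.31 − 1279 = -291.69.

≈ -291.7 px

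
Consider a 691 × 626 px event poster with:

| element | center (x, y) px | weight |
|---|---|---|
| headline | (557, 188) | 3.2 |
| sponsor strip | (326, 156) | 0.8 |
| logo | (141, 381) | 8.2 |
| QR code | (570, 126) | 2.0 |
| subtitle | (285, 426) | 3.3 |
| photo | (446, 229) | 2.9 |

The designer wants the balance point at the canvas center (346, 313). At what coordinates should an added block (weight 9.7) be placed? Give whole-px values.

New total weight: (3.2 + 0.8 + 8.2 + 2.0 + 3.3 + 2.9) + 9.7 = 30.1.
x: target moment 30.1×346 = 10414.6; current 3.2·557 + 0.8·326 + 8.2·141 + 2.0·570 + 3.3·285 + 2.9·446 = 6573.3; the added block supplies 3841.3, so x = 3841.3/9.7 ≈ 396.01.
y: target moment 30.1×313 = 9421.3; current 3.2·188 + 0.8·156 + 8.2·381 + 2.0·126 + 3.3·426 + 2.9·229 = 6172.5; the added block supplies 3248.8, so y = 3248.8/9.7 ≈ 334.93.

(396, 335)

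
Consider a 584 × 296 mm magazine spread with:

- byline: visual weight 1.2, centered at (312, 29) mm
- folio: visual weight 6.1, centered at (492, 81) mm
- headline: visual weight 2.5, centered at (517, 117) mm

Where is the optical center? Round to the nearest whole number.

Σw = 1.2 + 6.1 + 2.5 = 9.8.
Σw·x = 1.2·312 + 6.1·492 + 2.5·517 = 4668.1, so x̄ = 4668.1/9.8 ≈ 476.34.
Σw·y = 1.2·29 + 6.1·81 + 2.5·117 = 821.4, so ȳ = 821.4/9.8 ≈ 83.82.

(476, 84)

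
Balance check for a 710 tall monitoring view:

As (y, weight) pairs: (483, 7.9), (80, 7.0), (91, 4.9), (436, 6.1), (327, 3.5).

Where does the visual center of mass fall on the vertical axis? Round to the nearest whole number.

Weights sum to 7.9 + 7.0 + 4.9 + 6.1 + 3.5 = 29.4.
Σw·y = 7.9·483 + 7.0·80 + 4.9·91 + 6.1·436 + 3.5·327 = 8625.7, so ȳ = 8625.7/29.4 ≈ 293.39.

y ≈ 293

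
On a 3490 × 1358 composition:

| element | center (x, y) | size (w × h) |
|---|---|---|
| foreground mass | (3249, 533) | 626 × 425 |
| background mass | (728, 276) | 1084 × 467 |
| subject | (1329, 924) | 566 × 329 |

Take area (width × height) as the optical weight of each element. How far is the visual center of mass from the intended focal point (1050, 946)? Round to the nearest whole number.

Areas: foreground mass 626·425 = 266050, background mass 1084·467 = 506228, subject 566·329 = 186214. Total weight = 958492.
x-moment: 266050·3249 + 506228·728 + 186214·1329 = 1480408840; centroid 1480408840/958492 ≈ 1544.52.
y-moment: 266050·533 + 506228·276 + 186214·924 = 453585314; centroid 453585314/958492 ≈ 473.23.
Relative to (1050, 946): Δ = (494.52, -472.77); |Δ| = √(494.52² + -472.77²) ≈ 684.15.

≈ 684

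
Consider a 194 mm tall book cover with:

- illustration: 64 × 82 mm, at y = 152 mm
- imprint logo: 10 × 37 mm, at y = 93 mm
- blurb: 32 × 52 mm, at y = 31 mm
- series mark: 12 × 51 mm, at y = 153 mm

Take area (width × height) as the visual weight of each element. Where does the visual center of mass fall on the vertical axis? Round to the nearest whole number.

y ≈ 124

Areas: illustration 64·82 = 5248, imprint logo 10·37 = 370, blurb 32·52 = 1664, series mark 12·51 = 612. Total weight = 7894.
y-moment: 5248·152 + 370·93 + 1664·31 + 612·153 = 977326; centroid 977326/7894 ≈ 123.81.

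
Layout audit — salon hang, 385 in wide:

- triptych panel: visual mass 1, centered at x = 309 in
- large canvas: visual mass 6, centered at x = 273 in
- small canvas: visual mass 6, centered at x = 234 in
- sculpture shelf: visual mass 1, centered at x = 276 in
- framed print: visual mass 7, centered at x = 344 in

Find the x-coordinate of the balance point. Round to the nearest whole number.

Weights sum to 1 + 6 + 6 + 1 + 7 = 21.
x: (1·309 + 6·273 + 6·234 + 1·276 + 7·344) / 21 = 6035 / 21 ≈ 287.38

x ≈ 287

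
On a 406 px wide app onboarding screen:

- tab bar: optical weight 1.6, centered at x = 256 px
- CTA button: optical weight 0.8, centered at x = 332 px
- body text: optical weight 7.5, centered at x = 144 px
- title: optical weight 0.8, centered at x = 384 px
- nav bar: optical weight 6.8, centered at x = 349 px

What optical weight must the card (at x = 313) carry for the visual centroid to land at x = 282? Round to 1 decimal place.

w ≈ 16.1

Known weights sum to 1.6 + 0.8 + 7.5 + 0.8 + 6.8 = 17.5; their moment is 1.6·256 + 0.8·332 + 7.5·144 + 0.8·384 + 6.8·349 = 4435.6.
Set Σw·x/Σw = 282: (4435.6 + 313w) = 282·(17.5 + w).
Rearranging, w·(313 − 282) = 282·17.5 − 4435.6 = 499.4, so w ≈ 499.4/31 = 16.11.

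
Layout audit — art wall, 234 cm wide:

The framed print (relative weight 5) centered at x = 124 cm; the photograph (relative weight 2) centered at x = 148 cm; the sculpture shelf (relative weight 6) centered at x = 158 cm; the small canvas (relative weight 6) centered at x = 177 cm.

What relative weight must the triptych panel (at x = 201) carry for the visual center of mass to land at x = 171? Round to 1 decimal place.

Fixed elements: Σw = 5 + 2 + 6 + 6 = 19, Σw·x = 5·124 + 2·148 + 6·158 + 6·177 = 2926.
For the centroid to hit 171: (2926 + w·201) / (19 + w) = 171.
Solving: w = (171·19 − 2926) / (201 − 171) = 323 / 30 ≈ 10.77.

w ≈ 10.8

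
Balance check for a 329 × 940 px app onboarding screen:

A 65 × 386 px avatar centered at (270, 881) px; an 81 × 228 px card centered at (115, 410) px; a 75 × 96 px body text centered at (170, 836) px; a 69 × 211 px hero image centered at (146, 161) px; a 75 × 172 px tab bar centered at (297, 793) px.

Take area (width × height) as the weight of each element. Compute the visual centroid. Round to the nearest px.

(206, 617)

Taking area as weight: avatar 65·386 = 25090, card 81·228 = 18468, body text 75·96 = 7200, hero image 69·211 = 14559, tab bar 75·172 = 12900. Sum 78217.
x-moment: 25090·270 + 18468·115 + 7200·170 + 14559·146 + 12900·297 = 16079034; centroid 16079034/78217 ≈ 205.57.
y-moment: 25090·881 + 18468·410 + 7200·836 + 14559·161 + 12900·793 = 48269069; centroid 48269069/78217 ≈ 617.12.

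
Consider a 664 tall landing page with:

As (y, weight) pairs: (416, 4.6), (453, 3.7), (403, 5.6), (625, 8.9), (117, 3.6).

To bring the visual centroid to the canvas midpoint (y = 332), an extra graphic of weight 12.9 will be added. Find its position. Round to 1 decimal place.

y ≈ 94.4

New total weight: (4.6 + 3.7 + 5.6 + 8.9 + 3.6) + 12.9 = 39.3.
y: target moment 39.3×332 = 13047.6; current 4.6·416 + 3.7·453 + 5.6·403 + 8.9·625 + 3.6·117 = 11830.2; the extra graphic supplies 1217.4, so y = 1217.4/12.9 ≈ 94.37.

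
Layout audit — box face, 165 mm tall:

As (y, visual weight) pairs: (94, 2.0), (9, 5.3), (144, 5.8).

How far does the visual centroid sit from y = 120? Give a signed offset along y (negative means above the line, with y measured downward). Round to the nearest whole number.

≈ -38 mm

Σw = 2.0 + 5.3 + 5.8 = 13.1.
y-moment: 2.0·94 + 5.3·9 + 5.8·144 = 1070.9; centroid 1070.9/13.1 ≈ 81.75.
Offset from y = 120: 81.75 − 120 ≈ -38.25.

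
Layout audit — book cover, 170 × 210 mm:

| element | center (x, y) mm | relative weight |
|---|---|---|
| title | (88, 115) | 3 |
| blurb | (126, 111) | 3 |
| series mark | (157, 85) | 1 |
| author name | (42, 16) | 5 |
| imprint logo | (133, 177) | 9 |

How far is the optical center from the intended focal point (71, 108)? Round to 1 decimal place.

≈ 35.0 mm

Weights sum to 3 + 3 + 1 + 5 + 9 = 21.
x-moment: 3·88 + 3·126 + 1·157 + 5·42 + 9·133 = 2206; centroid 2206/21 ≈ 105.05.
y-moment: 3·115 + 3·111 + 1·85 + 5·16 + 9·177 = 2436; centroid 2436/21 ≈ 116.00.
Relative to (71, 108): Δ = (34.05, 8.00); |Δ| = √(34.05² + 8.00²) ≈ 34.97.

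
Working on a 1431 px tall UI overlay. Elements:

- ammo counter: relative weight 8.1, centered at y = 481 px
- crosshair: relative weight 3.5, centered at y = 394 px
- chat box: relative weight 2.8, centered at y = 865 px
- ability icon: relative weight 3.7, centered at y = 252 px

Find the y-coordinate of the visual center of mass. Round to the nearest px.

Σw = 8.1 + 3.5 + 2.8 + 3.7 = 18.1.
Σw·y = 8.1·481 + 3.5·394 + 2.8·865 + 3.7·252 = 8629.5, so ȳ = 8629.5/18.1 ≈ 476.77.

y ≈ 477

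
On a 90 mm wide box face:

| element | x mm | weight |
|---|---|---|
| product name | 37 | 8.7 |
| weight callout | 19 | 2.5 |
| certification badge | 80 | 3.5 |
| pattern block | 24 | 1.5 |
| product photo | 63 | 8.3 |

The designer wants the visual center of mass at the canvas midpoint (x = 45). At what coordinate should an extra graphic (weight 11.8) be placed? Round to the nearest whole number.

New total weight: (8.7 + 2.5 + 3.5 + 1.5 + 8.3) + 11.8 = 36.3.
x: target moment 36.3×45 = 1633.5; current 8.7·37 + 2.5·19 + 3.5·80 + 1.5·24 + 8.3·63 = 1208.3; the extra graphic supplies 425.2, so x = 425.2/11.8 ≈ 36.03.

x ≈ 36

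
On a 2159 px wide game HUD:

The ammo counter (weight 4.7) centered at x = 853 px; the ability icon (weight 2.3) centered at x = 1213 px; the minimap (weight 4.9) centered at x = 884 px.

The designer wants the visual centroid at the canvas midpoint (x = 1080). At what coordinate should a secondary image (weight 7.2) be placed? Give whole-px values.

x ≈ 1319

New total weight: (4.7 + 2.3 + 4.9) + 7.2 = 19.1.
Along x: (11130.6 + 7.2·x) / 19.1 = 1080 (existing moment 4.7·853 + 2.3·1213 + 4.9·884 = 11130.6) ⇒ x = (20628.0 − 11130.6) / 7.2 ≈ 1319.08.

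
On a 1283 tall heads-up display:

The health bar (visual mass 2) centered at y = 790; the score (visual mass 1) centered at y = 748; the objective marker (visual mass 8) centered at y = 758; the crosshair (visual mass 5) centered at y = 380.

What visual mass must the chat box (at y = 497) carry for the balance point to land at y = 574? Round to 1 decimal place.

w ≈ 14.4

Existing Σw = 16 (2 + 1 + 8 + 5); existing moment 2·790 + 1·748 + 8·758 + 5·380 = 10292.
Balance at y = 574 requires (10292 + w·497) / (16 + w) = 574.
Rearranging, w·(497 − 574) = 574·16 − 10292 = -1108, so w ≈ -1108/-77 = 14.39.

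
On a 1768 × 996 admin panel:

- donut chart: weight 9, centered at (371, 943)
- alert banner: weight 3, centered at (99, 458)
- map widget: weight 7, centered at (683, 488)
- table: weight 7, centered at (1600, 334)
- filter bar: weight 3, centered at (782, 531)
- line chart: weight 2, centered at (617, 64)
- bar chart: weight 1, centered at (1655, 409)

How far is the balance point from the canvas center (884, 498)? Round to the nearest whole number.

Σw = 9 + 3 + 7 + 7 + 3 + 2 + 1 = 32.
x: moment 24852 / weight 32 ≈ 776.62
Σw·y = 17745; ȳ = 17745/32 ≈ 554.53.
Relative to (884, 498): Δ = (-107.38, 56.53); |Δ| = √(-107.38² + 56.53²) ≈ 121.35.

≈ 121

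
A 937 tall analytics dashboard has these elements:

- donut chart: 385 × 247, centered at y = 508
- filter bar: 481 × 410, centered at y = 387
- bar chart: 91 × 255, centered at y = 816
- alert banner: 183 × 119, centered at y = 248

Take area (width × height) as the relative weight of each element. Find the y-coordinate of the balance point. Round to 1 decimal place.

Areas → weights: donut chart 385·247 = 95095, filter bar 481·410 = 197210, bar chart 91·255 = 23205, alert banner 183·119 = 21777; Σw = 337287.
Σw·y = 95095·508 + 197210·387 + 23205·816 + 21777·248 = 148964506, so ȳ = 148964506/337287 ≈ 441.66.

y ≈ 441.7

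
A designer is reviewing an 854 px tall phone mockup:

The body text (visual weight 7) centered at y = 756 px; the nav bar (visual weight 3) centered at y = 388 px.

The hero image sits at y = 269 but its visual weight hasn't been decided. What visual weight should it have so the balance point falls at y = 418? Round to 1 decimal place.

Fixed elements: Σw = 7 + 3 = 10, Σw·y = 7·756 + 3·388 = 6456.
Set Σw·y/Σw = 418: (6456 + 269w) = 418·(10 + w).
Solving: w = (418·10 − 6456) / (269 − 418) = -2276 / -149 ≈ 15.28.

w ≈ 15.3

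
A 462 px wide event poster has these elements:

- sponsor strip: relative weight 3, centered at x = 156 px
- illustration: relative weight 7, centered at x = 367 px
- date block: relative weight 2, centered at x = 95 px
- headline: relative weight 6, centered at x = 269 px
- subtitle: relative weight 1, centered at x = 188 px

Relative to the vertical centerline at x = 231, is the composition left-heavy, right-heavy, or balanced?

Weights sum to 3 + 7 + 2 + 6 + 1 = 19.
x-moment: 3·156 + 7·367 + 2·95 + 6·269 + 1·188 = 5029; centroid 5029/19 ≈ 264.68.
Since 264.7 is right of 231, the composition reads right-heavy.

right-heavy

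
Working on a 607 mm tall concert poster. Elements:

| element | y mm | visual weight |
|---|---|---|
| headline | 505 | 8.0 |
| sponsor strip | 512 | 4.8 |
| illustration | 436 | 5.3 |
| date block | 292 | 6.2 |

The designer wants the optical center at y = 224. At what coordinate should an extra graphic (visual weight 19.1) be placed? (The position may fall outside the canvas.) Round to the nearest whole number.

New total weight: (8.0 + 4.8 + 5.3 + 6.2) + 19.1 = 43.4.
y: need Σw·y = 43.4·224 = 9721.6. Existing = 8.0·505 + 4.8·512 + 5.3·436 + 6.2·292 = 10618.8. Remainder -897.2 / 19.1 ≈ -46.97.

y ≈ -47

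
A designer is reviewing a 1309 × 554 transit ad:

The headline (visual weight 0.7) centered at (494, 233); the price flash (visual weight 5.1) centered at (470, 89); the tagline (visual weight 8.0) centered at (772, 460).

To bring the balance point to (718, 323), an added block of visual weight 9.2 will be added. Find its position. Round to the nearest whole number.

(826, 340)

After adding the added block, total weight = 0.7 + 5.1 + 8.0 + 9.2 = 23.0.
x: need Σw·x = 23.0·718 = 16514.0. Existing = 0.7·494 + 5.1·470 + 8.0·772 = 8918.8. Remainder 7595.2 / 9.2 ≈ 825.57.
y: need Σw·y = 23.0·323 = 7429.0. Existing = 0.7·233 + 5.1·89 + 8.0·460 = 4297.0. Remainder 3132.0 / 9.2 ≈ 340.43.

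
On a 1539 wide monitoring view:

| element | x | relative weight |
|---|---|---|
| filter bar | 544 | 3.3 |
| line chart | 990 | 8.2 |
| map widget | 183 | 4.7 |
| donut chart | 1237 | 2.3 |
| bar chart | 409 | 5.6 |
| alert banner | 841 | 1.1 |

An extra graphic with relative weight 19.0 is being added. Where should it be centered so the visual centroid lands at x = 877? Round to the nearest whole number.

With the extra graphic, Σw becomes 3.3 + 8.2 + 4.7 + 2.3 + 5.6 + 1.1 + 19.0 = 44.2.
x: need Σw·x = 44.2·877 = 38763.4. Existing = 3.3·544 + 8.2·990 + 4.7·183 + 2.3·1237 + 5.6·409 + 1.1·841 = 16833.9. Remainder 21929.5 / 19.0 ≈ 1154.18.

x ≈ 1154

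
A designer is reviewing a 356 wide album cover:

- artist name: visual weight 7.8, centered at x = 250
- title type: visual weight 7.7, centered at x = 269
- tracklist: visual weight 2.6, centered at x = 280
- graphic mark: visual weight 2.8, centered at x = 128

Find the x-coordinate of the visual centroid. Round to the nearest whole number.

Σw = 7.8 + 7.7 + 2.6 + 2.8 = 20.9.
x: (7.8·250 + 7.7·269 + 2.6·280 + 2.8·128) / 20.9 = 5107.7 / 20.9 ≈ 244.39

x ≈ 244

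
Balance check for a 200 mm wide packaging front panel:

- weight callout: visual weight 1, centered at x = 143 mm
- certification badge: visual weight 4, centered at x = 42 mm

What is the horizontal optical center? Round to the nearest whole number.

x ≈ 62

Σw = 1 + 4 = 5.
x-moment: 1·143 + 4·42 = 311; centroid 311/5 ≈ 62.20.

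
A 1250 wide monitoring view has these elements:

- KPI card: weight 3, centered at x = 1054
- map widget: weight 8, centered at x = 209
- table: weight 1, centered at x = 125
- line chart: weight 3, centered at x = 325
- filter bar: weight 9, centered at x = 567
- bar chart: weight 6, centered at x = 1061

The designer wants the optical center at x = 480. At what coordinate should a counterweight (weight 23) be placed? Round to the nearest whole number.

x ≈ 349

New total weight: (3 + 8 + 1 + 3 + 9 + 6) + 23 = 53.
x: need Σw·x = 53·480 = 25440. Existing = 3·1054 + 8·209 + 1·125 + 3·325 + 9·567 + 6·1061 = 17403. Remainder 8037 / 23 ≈ 349.43.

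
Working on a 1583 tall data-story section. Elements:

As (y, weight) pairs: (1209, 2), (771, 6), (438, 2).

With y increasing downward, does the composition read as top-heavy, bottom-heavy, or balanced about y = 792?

Weights sum to 2 + 6 + 2 = 10.
Σw·y = 2·1209 + 6·771 + 2·438 = 7920, so ȳ = 7920/10 ≈ 792.00.
That equals the midline 792 — balanced.

balanced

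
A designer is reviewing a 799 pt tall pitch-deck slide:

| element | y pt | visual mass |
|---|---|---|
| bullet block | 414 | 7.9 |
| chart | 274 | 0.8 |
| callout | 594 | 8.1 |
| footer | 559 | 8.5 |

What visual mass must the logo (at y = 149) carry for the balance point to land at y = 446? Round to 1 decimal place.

w ≈ 6.0

Known weights sum to 7.9 + 0.8 + 8.1 + 8.5 = 25.3; their moment is 7.9·414 + 0.8·274 + 8.1·594 + 8.5·559 = 13052.7.
For the centroid to hit 446: (13052.7 + w·149) / (25.3 + w) = 446.
Solving: w = (446·25.3 − 13052.7) / (149 − 446) = -1768.9 / -297 ≈ 5.96.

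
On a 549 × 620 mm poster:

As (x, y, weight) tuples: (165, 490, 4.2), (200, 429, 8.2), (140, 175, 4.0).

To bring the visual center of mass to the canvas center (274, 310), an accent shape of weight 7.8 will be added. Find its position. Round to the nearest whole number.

With the accent shape, Σw becomes 4.2 + 8.2 + 4.0 + 7.8 = 24.2.
Along x: (2893.0 + 7.8·x) / 24.2 = 274 (existing moment 4.2·165 + 8.2·200 + 4.0·140 = 2893.0) ⇒ x = (6630.8 − 2893.0) / 7.8 ≈ 479.21.
Along y: (6275.8 + 7.8·y) / 24.2 = 310 (existing moment 4.2·490 + 8.2·429 + 4.0·175 = 6275.8) ⇒ y = (7502.0 − 6275.8) / 7.8 ≈ 157.21.

(479, 157)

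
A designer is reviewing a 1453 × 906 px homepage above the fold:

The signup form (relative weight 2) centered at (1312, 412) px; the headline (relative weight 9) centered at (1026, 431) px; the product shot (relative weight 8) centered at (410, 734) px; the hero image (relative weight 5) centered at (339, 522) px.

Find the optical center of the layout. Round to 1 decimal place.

(701.4, 549.4)

Σw = 2 + 9 + 8 + 5 = 24.
Σw·x = 2·1312 + 9·1026 + 8·410 + 5·339 = 16833, so x̄ = 16833/24 ≈ 701.38.
Σw·y = 2·412 + 9·431 + 8·734 + 5·522 = 13185, so ȳ = 13185/24 ≈ 549.38.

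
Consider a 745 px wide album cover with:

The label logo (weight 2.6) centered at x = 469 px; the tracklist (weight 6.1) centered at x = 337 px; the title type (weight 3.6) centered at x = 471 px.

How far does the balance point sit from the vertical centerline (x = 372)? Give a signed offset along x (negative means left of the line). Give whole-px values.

≈ 32 px

Weights sum to 2.6 + 6.1 + 3.6 = 12.3.
x-moment: 2.6·469 + 6.1·337 + 3.6·471 = 4970.7; centroid 4970.7/12.3 ≈ 404.12.
Difference: 404.12 − 372 ≈ 32.12.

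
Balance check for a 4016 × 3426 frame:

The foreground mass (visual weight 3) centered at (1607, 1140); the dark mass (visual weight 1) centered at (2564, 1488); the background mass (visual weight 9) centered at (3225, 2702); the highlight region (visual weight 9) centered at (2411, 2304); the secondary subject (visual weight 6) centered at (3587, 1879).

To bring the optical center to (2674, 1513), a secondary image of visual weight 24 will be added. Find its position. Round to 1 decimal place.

With the secondary image, Σw becomes 3 + 1 + 9 + 9 + 6 + 24 = 52.
Along x: (79631 + 24·x) / 52 = 2674 (existing moment 3·1607 + 1·2564 + 9·3225 + 9·2411 + 6·3587 = 79631) ⇒ x = (139048 − 79631) / 24 ≈ 2475.71.
Along y: (61236 + 24·y) / 52 = 1513 (existing moment 3·1140 + 1·1488 + 9·2702 + 9·2304 + 6·1879 = 61236) ⇒ y = (78676 − 61236) / 24 ≈ 726.67.

(2475.7, 726.7)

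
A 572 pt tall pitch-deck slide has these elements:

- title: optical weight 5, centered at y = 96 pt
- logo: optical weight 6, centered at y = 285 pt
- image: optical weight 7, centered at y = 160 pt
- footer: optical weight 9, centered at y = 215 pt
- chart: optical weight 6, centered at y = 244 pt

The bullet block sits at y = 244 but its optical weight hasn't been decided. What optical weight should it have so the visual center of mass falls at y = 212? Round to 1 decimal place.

w ≈ 9.0

Known weights sum to 5 + 6 + 7 + 9 + 6 = 33; their moment is 5·96 + 6·285 + 7·160 + 9·215 + 6·244 = 6709.
For the centroid to hit 212: (6709 + w·244) / (33 + w) = 212.
Rearranging, w·(244 − 212) = 212·33 − 6709 = 287, so w ≈ 287/32 = 8.97.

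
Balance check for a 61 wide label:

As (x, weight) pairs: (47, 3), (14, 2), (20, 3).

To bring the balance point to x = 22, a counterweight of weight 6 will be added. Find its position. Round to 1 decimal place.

x ≈ 13.2

After adding the counterweight, total weight = 3 + 2 + 3 + 6 = 14.
x: need Σw·x = 14·22 = 308. Existing = 3·47 + 2·14 + 3·20 = 229. Remainder 79 / 6 ≈ 13.17.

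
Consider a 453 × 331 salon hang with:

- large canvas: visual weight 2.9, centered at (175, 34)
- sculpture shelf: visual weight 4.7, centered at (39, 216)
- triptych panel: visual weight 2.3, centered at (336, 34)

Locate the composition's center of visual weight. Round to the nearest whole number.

Σw = 2.9 + 4.7 + 2.3 = 9.9.
Σw·x = 2.9·175 + 4.7·39 + 2.3·336 = 1463.6, so x̄ = 1463.6/9.9 ≈ 147.84.
Σw·y = 2.9·34 + 4.7·216 + 2.3·34 = 1192.0, so ȳ = 1192.0/9.9 ≈ 120.40.

(148, 120)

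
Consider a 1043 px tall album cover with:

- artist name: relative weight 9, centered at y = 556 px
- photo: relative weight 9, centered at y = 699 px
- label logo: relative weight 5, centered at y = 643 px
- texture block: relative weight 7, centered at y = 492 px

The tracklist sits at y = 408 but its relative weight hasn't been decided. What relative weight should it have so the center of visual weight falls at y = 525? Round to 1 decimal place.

w ≈ 18.8

Fixed elements: Σw = 9 + 9 + 5 + 7 = 30, Σw·y = 9·556 + 9·699 + 5·643 + 7·492 = 17954.
Set Σw·y/Σw = 525: (17954 + 408w) = 525·(30 + w).
Solving: w = (525·30 − 17954) / (408 − 525) = -2204 / -117 ≈ 18.84.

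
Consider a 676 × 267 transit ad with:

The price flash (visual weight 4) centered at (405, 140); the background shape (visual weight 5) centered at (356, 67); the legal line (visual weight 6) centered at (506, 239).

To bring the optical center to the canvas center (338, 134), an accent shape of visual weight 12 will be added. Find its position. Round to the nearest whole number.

(224, 107)

With the accent shape, Σw becomes 4 + 5 + 6 + 12 = 27.
x: need Σw·x = 27·338 = 9126. Existing = 4·405 + 5·356 + 6·506 = 6436. Remainder 2690 / 12 ≈ 224.17.
y: need Σw·y = 27·134 = 3618. Existing = 4·140 + 5·67 + 6·239 = 2329. Remainder 1289 / 12 ≈ 107.42.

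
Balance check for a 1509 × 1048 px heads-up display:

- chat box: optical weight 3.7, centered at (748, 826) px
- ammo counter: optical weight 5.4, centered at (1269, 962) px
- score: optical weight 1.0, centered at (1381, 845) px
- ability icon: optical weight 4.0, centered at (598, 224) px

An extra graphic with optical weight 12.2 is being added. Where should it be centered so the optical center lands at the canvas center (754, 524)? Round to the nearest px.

(528, 311)

New total weight: (3.7 + 5.4 + 1.0 + 4.0) + 12.2 = 26.3.
Along x: (13393.2 + 12.2·x) / 26.3 = 754 (existing moment 3.7·748 + 5.4·1269 + 1.0·1381 + 4.0·598 = 13393.2) ⇒ x = (19830.2 − 13393.2) / 12.2 ≈ 527.62.
Along y: (9992.0 + 12.2·y) / 26.3 = 524 (existing moment 3.7·826 + 5.4·962 + 1.0·845 + 4.0·224 = 9992.0) ⇒ y = (13781.2 − 9992.0) / 12.2 ≈ 310.59.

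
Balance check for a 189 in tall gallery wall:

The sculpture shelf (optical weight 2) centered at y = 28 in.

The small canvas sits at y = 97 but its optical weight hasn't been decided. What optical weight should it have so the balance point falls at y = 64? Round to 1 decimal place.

Known: weight 2 with moment 2·28 = 56.
Set Σw·y/Σw = 64: (56 + 97w) = 64·(2 + w).
So w = (64·2 − 56)/(97 − 64) = 72/33 ≈ 2.18.

w ≈ 2.2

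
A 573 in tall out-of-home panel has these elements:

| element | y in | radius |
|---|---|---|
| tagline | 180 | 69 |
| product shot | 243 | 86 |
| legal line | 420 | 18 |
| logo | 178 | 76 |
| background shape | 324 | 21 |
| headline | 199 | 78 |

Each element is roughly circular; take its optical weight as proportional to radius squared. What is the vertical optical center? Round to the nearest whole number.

r² weights: tagline 69² = 4761, product shot 86² = 7396, legal line 18² = 324, logo 76² = 5776, background shape 21² = 441, headline 78² = 6084. Total = 24782.
y-moment: 4761·180 + 7396·243 + 324·420 + 5776·178 + 441·324 + 6084·199 = 5172016; centroid 5172016/24782 ≈ 208.70.

y ≈ 209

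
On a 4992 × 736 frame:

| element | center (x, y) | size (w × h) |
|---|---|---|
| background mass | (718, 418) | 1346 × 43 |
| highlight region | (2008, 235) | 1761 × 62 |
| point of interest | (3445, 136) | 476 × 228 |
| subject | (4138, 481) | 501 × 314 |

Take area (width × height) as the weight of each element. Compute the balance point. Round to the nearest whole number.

(2970, 324)

Taking area as weight: background mass 1346·43 = 57878, highlight region 1761·62 = 109182, point of interest 476·228 = 108528, subject 501·314 = 157314. Sum 432902.
x-moment: 57878·718 + 109182·2008 + 108528·3445 + 157314·4138 = 1285638152; centroid 1285638152/432902 ≈ 2969.81.
y-moment: 57878·418 + 109182·235 + 108528·136 + 157314·481 = 140278616; centroid 140278616/432902 ≈ 324.04.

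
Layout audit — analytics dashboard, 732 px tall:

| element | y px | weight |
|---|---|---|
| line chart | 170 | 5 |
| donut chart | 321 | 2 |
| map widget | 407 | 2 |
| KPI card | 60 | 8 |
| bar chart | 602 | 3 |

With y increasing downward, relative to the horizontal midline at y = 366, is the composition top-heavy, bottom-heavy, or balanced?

top-heavy

Total weight = 5 + 2 + 2 + 8 + 3 = 20.
Σw·y = 5·170 + 2·321 + 2·407 + 8·60 + 3·602 = 4592, so ȳ = 4592/20 ≈ 229.60.
Since 229.6 is above (smaller y than) 366, the composition reads top-heavy.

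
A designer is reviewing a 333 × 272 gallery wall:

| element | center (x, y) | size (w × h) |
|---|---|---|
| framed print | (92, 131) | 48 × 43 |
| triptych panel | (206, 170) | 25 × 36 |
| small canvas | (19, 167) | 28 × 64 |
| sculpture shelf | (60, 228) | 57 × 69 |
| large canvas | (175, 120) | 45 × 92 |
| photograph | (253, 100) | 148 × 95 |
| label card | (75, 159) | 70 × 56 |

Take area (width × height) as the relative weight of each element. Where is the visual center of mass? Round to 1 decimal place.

(169.5, 134.6)

Areas: framed print 48·43 = 2064, triptych panel 25·36 = 900, small canvas 28·64 = 1792, sculpture shelf 57·69 = 3933, large canvas 45·92 = 4140, photograph 148·95 = 14060, label card 70·56 = 3920. Total weight = 30809.
x: moment 5220996 / weight 30809 ≈ 169.46
y: moment 4145452 / weight 30809 ≈ 134.55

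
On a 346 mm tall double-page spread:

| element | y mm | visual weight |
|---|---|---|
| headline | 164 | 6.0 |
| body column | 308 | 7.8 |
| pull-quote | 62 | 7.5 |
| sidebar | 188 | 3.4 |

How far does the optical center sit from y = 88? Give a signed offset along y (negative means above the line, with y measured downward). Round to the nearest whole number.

Weights sum to 6.0 + 7.8 + 7.5 + 3.4 = 24.7.
Σw·y = 6.0·164 + 7.8·308 + 7.5·62 + 3.4·188 = 4490.6, so ȳ = 4490.6/24.7 ≈ 181.81.
Against y = 88, that's 181.81 − 88 = 93.81.

≈ 94 mm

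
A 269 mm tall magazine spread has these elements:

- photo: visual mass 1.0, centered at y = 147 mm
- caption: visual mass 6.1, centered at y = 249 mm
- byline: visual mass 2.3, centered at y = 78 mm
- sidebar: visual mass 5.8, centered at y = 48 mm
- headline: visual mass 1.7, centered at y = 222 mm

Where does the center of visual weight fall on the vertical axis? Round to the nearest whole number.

Σw = 1.0 + 6.1 + 2.3 + 5.8 + 1.7 = 16.9.
y-moment: 1.0·147 + 6.1·249 + 2.3·78 + 5.8·48 + 1.7·222 = 2501.1; centroid 2501.1/16.9 ≈ 147.99.

y ≈ 148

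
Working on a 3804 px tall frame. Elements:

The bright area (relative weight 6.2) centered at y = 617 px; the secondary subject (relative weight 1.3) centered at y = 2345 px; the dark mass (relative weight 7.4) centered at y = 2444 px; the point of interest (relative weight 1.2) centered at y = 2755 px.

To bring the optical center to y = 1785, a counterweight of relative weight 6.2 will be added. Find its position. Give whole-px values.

y ≈ 1861

New total weight: (6.2 + 1.3 + 7.4 + 1.2) + 6.2 = 22.3.
y: target moment 22.3×1785 = 39805.5; current 6.2·617 + 1.3·2345 + 7.4·2444 + 1.2·2755 = 28265.5; the counterweight supplies 11540.0, so y = 11540.0/6.2 ≈ 1861.29.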